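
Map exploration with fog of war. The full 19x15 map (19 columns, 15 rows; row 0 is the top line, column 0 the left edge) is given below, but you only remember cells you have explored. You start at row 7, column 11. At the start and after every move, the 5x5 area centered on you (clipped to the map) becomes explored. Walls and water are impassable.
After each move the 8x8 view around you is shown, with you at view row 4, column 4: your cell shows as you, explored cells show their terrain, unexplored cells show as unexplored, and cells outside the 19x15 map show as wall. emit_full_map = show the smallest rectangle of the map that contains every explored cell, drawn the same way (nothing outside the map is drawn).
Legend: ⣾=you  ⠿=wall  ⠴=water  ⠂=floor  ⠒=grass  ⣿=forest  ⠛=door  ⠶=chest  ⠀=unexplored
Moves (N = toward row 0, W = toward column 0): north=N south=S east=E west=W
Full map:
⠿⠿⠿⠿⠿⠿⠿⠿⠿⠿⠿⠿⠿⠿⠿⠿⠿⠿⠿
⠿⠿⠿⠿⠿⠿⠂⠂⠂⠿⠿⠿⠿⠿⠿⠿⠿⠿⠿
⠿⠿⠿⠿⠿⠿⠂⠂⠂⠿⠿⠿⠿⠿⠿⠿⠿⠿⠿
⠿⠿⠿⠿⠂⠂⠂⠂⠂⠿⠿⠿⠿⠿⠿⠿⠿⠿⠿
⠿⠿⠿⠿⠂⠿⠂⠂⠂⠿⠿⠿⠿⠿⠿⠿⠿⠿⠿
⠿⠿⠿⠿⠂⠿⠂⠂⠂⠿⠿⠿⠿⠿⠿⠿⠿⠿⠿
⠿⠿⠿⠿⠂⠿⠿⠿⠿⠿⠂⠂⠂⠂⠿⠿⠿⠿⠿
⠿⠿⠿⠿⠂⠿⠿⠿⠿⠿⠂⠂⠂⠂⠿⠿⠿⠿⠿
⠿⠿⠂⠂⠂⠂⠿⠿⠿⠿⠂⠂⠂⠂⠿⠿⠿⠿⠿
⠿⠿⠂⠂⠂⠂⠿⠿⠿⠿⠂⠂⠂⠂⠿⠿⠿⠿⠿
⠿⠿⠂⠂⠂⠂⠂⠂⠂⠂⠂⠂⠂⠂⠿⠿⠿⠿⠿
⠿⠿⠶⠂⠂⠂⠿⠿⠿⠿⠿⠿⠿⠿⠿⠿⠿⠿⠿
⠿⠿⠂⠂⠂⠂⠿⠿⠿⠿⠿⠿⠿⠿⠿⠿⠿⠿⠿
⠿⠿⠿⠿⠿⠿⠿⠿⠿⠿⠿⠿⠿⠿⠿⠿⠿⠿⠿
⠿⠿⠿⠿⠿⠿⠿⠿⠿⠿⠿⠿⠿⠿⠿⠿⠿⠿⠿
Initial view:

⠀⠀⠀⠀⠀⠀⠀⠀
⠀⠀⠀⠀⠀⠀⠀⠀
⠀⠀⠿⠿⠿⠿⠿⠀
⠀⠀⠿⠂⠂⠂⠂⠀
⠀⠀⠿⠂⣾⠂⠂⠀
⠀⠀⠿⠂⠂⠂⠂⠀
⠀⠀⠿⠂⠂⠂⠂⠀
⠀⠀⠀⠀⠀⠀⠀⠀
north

⠀⠀⠀⠀⠀⠀⠀⠀
⠀⠀⠀⠀⠀⠀⠀⠀
⠀⠀⠿⠿⠿⠿⠿⠀
⠀⠀⠿⠿⠿⠿⠿⠀
⠀⠀⠿⠂⣾⠂⠂⠀
⠀⠀⠿⠂⠂⠂⠂⠀
⠀⠀⠿⠂⠂⠂⠂⠀
⠀⠀⠿⠂⠂⠂⠂⠀

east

⠀⠀⠀⠀⠀⠀⠀⠀
⠀⠀⠀⠀⠀⠀⠀⠀
⠀⠿⠿⠿⠿⠿⠿⠀
⠀⠿⠿⠿⠿⠿⠿⠀
⠀⠿⠂⠂⣾⠂⠿⠀
⠀⠿⠂⠂⠂⠂⠿⠀
⠀⠿⠂⠂⠂⠂⠿⠀
⠀⠿⠂⠂⠂⠂⠀⠀

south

⠀⠀⠀⠀⠀⠀⠀⠀
⠀⠿⠿⠿⠿⠿⠿⠀
⠀⠿⠿⠿⠿⠿⠿⠀
⠀⠿⠂⠂⠂⠂⠿⠀
⠀⠿⠂⠂⣾⠂⠿⠀
⠀⠿⠂⠂⠂⠂⠿⠀
⠀⠿⠂⠂⠂⠂⠿⠀
⠀⠀⠀⠀⠀⠀⠀⠀

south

⠀⠿⠿⠿⠿⠿⠿⠀
⠀⠿⠿⠿⠿⠿⠿⠀
⠀⠿⠂⠂⠂⠂⠿⠀
⠀⠿⠂⠂⠂⠂⠿⠀
⠀⠿⠂⠂⣾⠂⠿⠀
⠀⠿⠂⠂⠂⠂⠿⠀
⠀⠀⠂⠂⠂⠂⠿⠀
⠀⠀⠀⠀⠀⠀⠀⠀

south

⠀⠿⠿⠿⠿⠿⠿⠀
⠀⠿⠂⠂⠂⠂⠿⠀
⠀⠿⠂⠂⠂⠂⠿⠀
⠀⠿⠂⠂⠂⠂⠿⠀
⠀⠿⠂⠂⣾⠂⠿⠀
⠀⠀⠂⠂⠂⠂⠿⠀
⠀⠀⠿⠿⠿⠿⠿⠀
⠀⠀⠀⠀⠀⠀⠀⠀

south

⠀⠿⠂⠂⠂⠂⠿⠀
⠀⠿⠂⠂⠂⠂⠿⠀
⠀⠿⠂⠂⠂⠂⠿⠀
⠀⠿⠂⠂⠂⠂⠿⠀
⠀⠀⠂⠂⣾⠂⠿⠀
⠀⠀⠿⠿⠿⠿⠿⠀
⠀⠀⠿⠿⠿⠿⠿⠀
⠀⠀⠀⠀⠀⠀⠀⠀

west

⠀⠀⠿⠂⠂⠂⠂⠿
⠀⠀⠿⠂⠂⠂⠂⠿
⠀⠀⠿⠂⠂⠂⠂⠿
⠀⠀⠿⠂⠂⠂⠂⠿
⠀⠀⠂⠂⣾⠂⠂⠿
⠀⠀⠿⠿⠿⠿⠿⠿
⠀⠀⠿⠿⠿⠿⠿⠿
⠀⠀⠀⠀⠀⠀⠀⠀

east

⠀⠿⠂⠂⠂⠂⠿⠀
⠀⠿⠂⠂⠂⠂⠿⠀
⠀⠿⠂⠂⠂⠂⠿⠀
⠀⠿⠂⠂⠂⠂⠿⠀
⠀⠂⠂⠂⣾⠂⠿⠀
⠀⠿⠿⠿⠿⠿⠿⠀
⠀⠿⠿⠿⠿⠿⠿⠀
⠀⠀⠀⠀⠀⠀⠀⠀

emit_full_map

⠿⠿⠿⠿⠿⠿
⠿⠿⠿⠿⠿⠿
⠿⠂⠂⠂⠂⠿
⠿⠂⠂⠂⠂⠿
⠿⠂⠂⠂⠂⠿
⠿⠂⠂⠂⠂⠿
⠂⠂⠂⣾⠂⠿
⠿⠿⠿⠿⠿⠿
⠿⠿⠿⠿⠿⠿

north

⠀⠿⠿⠿⠿⠿⠿⠀
⠀⠿⠂⠂⠂⠂⠿⠀
⠀⠿⠂⠂⠂⠂⠿⠀
⠀⠿⠂⠂⠂⠂⠿⠀
⠀⠿⠂⠂⣾⠂⠿⠀
⠀⠂⠂⠂⠂⠂⠿⠀
⠀⠿⠿⠿⠿⠿⠿⠀
⠀⠿⠿⠿⠿⠿⠿⠀

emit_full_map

⠿⠿⠿⠿⠿⠿
⠿⠿⠿⠿⠿⠿
⠿⠂⠂⠂⠂⠿
⠿⠂⠂⠂⠂⠿
⠿⠂⠂⠂⠂⠿
⠿⠂⠂⣾⠂⠿
⠂⠂⠂⠂⠂⠿
⠿⠿⠿⠿⠿⠿
⠿⠿⠿⠿⠿⠿


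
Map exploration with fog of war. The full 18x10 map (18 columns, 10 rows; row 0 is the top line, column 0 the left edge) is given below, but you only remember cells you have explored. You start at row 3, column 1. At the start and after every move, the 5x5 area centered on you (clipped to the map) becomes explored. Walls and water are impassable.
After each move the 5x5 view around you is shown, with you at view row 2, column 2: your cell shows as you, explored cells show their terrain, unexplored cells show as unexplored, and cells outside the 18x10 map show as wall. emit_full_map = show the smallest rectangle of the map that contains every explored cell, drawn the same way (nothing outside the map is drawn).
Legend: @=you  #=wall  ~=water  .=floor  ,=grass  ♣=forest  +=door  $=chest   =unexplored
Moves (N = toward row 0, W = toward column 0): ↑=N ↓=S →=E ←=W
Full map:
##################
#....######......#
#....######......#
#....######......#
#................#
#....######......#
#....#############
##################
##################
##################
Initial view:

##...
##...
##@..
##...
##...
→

#....
#....
#.@..
#....
#....

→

....#
....#
..@.#
.....
....#

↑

#####
....#
..@.#
....#
.....

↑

#####
#####
..@.#
....#
....#

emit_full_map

 #####
#..@.#
#....#
#....#
#.....
#....#

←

#####
#####
#.@..
#....
#....

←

#####
#####
##@..
##...
##...

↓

#####
##...
##@..
##...
##...

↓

##...
##...
##@..
##...
##...

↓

##...
##...
##@..
##...
##...

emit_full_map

######
#....#
#....#
#....#
#@....
#....#
#...  

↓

##...
##...
##@..
##...
#####

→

#....
#....
#.@..
#....
#####

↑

#....
#....
#.@..
#....
#....

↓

#....
#....
#.@..
#....
#####

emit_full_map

######
#....#
#....#
#....#
#.....
#.@..#
#.... 
##### 


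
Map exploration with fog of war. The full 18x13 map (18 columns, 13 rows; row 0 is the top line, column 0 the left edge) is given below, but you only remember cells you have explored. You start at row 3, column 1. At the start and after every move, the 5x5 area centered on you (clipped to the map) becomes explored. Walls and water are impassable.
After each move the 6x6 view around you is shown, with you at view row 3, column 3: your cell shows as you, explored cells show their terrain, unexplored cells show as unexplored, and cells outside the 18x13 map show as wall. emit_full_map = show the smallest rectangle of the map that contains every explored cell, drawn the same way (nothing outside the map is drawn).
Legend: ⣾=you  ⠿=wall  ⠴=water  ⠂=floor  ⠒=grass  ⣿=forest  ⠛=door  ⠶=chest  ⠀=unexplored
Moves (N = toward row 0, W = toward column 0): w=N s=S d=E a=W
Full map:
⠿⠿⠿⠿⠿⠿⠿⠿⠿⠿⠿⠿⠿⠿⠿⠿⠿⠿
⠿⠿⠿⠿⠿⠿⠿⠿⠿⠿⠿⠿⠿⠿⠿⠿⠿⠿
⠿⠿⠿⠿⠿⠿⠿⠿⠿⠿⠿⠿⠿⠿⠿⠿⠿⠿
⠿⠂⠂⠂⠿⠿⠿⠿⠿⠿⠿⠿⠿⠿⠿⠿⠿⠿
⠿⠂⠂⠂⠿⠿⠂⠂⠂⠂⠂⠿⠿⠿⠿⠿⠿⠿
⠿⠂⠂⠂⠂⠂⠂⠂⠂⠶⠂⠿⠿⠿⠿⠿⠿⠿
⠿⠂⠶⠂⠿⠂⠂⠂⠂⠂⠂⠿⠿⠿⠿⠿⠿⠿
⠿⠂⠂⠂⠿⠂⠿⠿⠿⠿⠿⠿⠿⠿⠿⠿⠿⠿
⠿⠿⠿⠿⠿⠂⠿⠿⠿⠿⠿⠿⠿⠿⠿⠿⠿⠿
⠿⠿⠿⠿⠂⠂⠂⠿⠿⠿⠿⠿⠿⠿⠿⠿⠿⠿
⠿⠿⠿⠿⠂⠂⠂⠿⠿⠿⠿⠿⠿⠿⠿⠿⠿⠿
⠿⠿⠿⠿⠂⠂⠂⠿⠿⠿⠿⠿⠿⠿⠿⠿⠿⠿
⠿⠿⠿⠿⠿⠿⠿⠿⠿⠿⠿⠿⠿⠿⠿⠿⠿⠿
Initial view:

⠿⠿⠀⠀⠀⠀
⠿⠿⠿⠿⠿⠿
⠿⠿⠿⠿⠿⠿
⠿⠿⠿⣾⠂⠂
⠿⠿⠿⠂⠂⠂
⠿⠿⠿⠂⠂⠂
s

⠿⠿⠿⠿⠿⠿
⠿⠿⠿⠿⠿⠿
⠿⠿⠿⠂⠂⠂
⠿⠿⠿⣾⠂⠂
⠿⠿⠿⠂⠂⠂
⠿⠿⠿⠂⠶⠂

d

⠿⠿⠿⠿⠿⠀
⠿⠿⠿⠿⠿⠿
⠿⠿⠂⠂⠂⠿
⠿⠿⠂⣾⠂⠿
⠿⠿⠂⠂⠂⠂
⠿⠿⠂⠶⠂⠿

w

⠿⠀⠀⠀⠀⠀
⠿⠿⠿⠿⠿⠿
⠿⠿⠿⠿⠿⠿
⠿⠿⠂⣾⠂⠿
⠿⠿⠂⠂⠂⠿
⠿⠿⠂⠂⠂⠂

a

⠿⠿⠀⠀⠀⠀
⠿⠿⠿⠿⠿⠿
⠿⠿⠿⠿⠿⠿
⠿⠿⠿⣾⠂⠂
⠿⠿⠿⠂⠂⠂
⠿⠿⠿⠂⠂⠂

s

⠿⠿⠿⠿⠿⠿
⠿⠿⠿⠿⠿⠿
⠿⠿⠿⠂⠂⠂
⠿⠿⠿⣾⠂⠂
⠿⠿⠿⠂⠂⠂
⠿⠿⠿⠂⠶⠂

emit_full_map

⠿⠿⠿⠿⠿
⠿⠿⠿⠿⠿
⠿⠂⠂⠂⠿
⠿⣾⠂⠂⠿
⠿⠂⠂⠂⠂
⠿⠂⠶⠂⠿

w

⠿⠿⠀⠀⠀⠀
⠿⠿⠿⠿⠿⠿
⠿⠿⠿⠿⠿⠿
⠿⠿⠿⣾⠂⠂
⠿⠿⠿⠂⠂⠂
⠿⠿⠿⠂⠂⠂


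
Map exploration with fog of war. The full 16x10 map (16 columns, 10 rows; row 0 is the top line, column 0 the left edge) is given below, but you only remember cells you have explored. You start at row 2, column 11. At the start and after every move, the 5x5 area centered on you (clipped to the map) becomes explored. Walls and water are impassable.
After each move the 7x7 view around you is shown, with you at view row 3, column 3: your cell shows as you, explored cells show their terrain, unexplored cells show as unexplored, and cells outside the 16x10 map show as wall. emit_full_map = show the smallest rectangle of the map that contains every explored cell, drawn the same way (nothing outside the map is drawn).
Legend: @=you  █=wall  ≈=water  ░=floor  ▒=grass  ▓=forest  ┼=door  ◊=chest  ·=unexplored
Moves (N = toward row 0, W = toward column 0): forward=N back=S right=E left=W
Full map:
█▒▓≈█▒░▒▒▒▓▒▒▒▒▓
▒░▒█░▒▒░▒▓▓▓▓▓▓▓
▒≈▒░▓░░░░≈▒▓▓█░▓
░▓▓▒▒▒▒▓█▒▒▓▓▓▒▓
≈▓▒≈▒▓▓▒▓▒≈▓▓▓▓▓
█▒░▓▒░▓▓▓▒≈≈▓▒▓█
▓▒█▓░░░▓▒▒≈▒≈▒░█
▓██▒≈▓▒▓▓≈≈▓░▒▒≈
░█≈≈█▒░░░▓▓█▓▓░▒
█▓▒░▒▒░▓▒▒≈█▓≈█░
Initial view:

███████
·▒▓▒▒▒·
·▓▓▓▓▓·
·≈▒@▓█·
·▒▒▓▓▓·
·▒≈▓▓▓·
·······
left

███████
·▒▒▓▒▒▒
·▒▓▓▓▓▓
·░≈@▓▓█
·█▒▒▓▓▓
·▓▒≈▓▓▓
·······

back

·▒▒▓▒▒▒
·▒▓▓▓▓▓
·░≈▒▓▓█
·█▒@▓▓▓
·▓▒≈▓▓▓
·▓▒≈≈▓·
·······

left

··▒▒▓▒▒
·░▒▓▓▓▓
·░░≈▒▓▓
·▓█@▒▓▓
·▒▓▒≈▓▓
·▓▓▒≈≈▓
·······

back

·░▒▓▓▓▓
·░░≈▒▓▓
·▓█▒▒▓▓
·▒▓@≈▓▓
·▓▓▒≈≈▓
·▓▒▒≈▒·
·······

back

·░░≈▒▓▓
·▓█▒▒▓▓
·▒▓▒≈▓▓
·▓▓@≈≈▓
·▓▒▒≈▒·
·▓▓≈≈▓·
·······

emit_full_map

·▒▒▓▒▒▒
░▒▓▓▓▓▓
░░≈▒▓▓█
▓█▒▒▓▓▓
▒▓▒≈▓▓▓
▓▓@≈≈▓·
▓▒▒≈▒··
▓▓≈≈▓··

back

·▓█▒▒▓▓
·▒▓▒≈▓▓
·▓▓▒≈≈▓
·▓▒@≈▒·
·▓▓≈≈▓·
·░░▓▓█·
·······

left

··▓█▒▒▓
·▓▒▓▒≈▓
·▓▓▓▒≈≈
·░▓@▒≈▒
·▒▓▓≈≈▓
·░░░▓▓█
·······

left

···▓█▒▒
·▓▓▒▓▒≈
·░▓▓▓▒≈
·░░@▒▒≈
·▓▒▓▓≈≈
·▒░░░▓▓
·······

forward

···░░≈▒
·▒▒▓█▒▒
·▓▓▒▓▒≈
·░▓@▓▒≈
·░░▓▒▒≈
·▓▒▓▓≈≈
·▒░░░▓▓

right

··░░≈▒▓
▒▒▓█▒▒▓
▓▓▒▓▒≈▓
░▓▓@▒≈≈
░░▓▒▒≈▒
▓▒▓▓≈≈▓
▒░░░▓▓█

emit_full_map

···▒▒▓▒▒▒
··░▒▓▓▓▓▓
··░░≈▒▓▓█
▒▒▓█▒▒▓▓▓
▓▓▒▓▒≈▓▓▓
░▓▓@▒≈≈▓·
░░▓▒▒≈▒··
▓▒▓▓≈≈▓··
▒░░░▓▓█··

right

·░░≈▒▓▓
▒▓█▒▒▓▓
▓▒▓▒≈▓▓
▓▓▓@≈≈▓
░▓▒▒≈▒·
▒▓▓≈≈▓·
░░░▓▓█·

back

▒▓█▒▒▓▓
▓▒▓▒≈▓▓
▓▓▓▒≈≈▓
░▓▒@≈▒·
▒▓▓≈≈▓·
░░░▓▓█·
·······

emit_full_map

···▒▒▓▒▒▒
··░▒▓▓▓▓▓
··░░≈▒▓▓█
▒▒▓█▒▒▓▓▓
▓▓▒▓▒≈▓▓▓
░▓▓▓▒≈≈▓·
░░▓▒@≈▒··
▓▒▓▓≈≈▓··
▒░░░▓▓█··


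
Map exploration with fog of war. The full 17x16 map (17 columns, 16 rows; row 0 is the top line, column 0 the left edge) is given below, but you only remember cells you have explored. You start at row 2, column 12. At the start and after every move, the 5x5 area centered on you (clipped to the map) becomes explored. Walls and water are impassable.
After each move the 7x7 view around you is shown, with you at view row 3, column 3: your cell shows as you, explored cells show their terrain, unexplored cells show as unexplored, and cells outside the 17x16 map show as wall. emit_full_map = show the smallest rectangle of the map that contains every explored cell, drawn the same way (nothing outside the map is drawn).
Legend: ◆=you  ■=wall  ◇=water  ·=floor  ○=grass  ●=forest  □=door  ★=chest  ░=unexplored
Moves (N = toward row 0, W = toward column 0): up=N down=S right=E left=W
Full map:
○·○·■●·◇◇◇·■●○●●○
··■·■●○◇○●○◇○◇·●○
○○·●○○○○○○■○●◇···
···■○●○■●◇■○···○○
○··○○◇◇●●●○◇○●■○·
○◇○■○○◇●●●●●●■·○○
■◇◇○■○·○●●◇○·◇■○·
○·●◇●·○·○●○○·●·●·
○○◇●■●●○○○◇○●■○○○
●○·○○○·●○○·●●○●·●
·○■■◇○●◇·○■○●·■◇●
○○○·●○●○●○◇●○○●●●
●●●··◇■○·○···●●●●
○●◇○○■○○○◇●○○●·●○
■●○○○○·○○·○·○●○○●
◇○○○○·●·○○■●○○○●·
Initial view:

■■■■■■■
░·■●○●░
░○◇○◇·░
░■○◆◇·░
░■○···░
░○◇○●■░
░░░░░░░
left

■■■■■■■
░◇·■●○●
░●○◇○◇·
░○■◆●◇·
░◇■○···
░●○◇○●■
░░░░░░░

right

■■■■■■■
◇·■●○●░
●○◇○◇·░
○■○◆◇·░
◇■○···░
●○◇○●■░
░░░░░░░

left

■■■■■■■
░◇·■●○●
░●○◇○◇·
░○■◆●◇·
░◇■○···
░●○◇○●■
░░░░░░░

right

■■■■■■■
◇·■●○●░
●○◇○◇·░
○■○◆◇·░
◇■○···░
●○◇○●■░
░░░░░░░

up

■■■■■■■
■■■■■■■
◇·■●○●░
●○◇◆◇·░
○■○●◇·░
◇■○···░
●○◇○●■░

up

■■■■■■■
■■■■■■■
■■■■■■■
◇·■◆○●░
●○◇○◇·░
○■○●◇·░
◇■○···░

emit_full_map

◇·■◆○●
●○◇○◇·
○■○●◇·
◇■○···
●○◇○●■

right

■■■■■■■
■■■■■■■
■■■■■■■
·■●◆●●░
○◇○◇·●░
■○●◇··░
■○···░░

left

■■■■■■■
■■■■■■■
■■■■■■■
◇·■◆○●●
●○◇○◇·●
○■○●◇··
◇■○···░

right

■■■■■■■
■■■■■■■
■■■■■■■
·■●◆●●░
○◇○◇·●░
■○●◇··░
■○···░░

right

■■■■■■■
■■■■■■■
■■■■■■■
■●○◆●○■
◇○◇·●○■
○●◇···■
○···░░■

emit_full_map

◇·■●○◆●○
●○◇○◇·●○
○■○●◇···
◇■○···░░
●○◇○●■░░


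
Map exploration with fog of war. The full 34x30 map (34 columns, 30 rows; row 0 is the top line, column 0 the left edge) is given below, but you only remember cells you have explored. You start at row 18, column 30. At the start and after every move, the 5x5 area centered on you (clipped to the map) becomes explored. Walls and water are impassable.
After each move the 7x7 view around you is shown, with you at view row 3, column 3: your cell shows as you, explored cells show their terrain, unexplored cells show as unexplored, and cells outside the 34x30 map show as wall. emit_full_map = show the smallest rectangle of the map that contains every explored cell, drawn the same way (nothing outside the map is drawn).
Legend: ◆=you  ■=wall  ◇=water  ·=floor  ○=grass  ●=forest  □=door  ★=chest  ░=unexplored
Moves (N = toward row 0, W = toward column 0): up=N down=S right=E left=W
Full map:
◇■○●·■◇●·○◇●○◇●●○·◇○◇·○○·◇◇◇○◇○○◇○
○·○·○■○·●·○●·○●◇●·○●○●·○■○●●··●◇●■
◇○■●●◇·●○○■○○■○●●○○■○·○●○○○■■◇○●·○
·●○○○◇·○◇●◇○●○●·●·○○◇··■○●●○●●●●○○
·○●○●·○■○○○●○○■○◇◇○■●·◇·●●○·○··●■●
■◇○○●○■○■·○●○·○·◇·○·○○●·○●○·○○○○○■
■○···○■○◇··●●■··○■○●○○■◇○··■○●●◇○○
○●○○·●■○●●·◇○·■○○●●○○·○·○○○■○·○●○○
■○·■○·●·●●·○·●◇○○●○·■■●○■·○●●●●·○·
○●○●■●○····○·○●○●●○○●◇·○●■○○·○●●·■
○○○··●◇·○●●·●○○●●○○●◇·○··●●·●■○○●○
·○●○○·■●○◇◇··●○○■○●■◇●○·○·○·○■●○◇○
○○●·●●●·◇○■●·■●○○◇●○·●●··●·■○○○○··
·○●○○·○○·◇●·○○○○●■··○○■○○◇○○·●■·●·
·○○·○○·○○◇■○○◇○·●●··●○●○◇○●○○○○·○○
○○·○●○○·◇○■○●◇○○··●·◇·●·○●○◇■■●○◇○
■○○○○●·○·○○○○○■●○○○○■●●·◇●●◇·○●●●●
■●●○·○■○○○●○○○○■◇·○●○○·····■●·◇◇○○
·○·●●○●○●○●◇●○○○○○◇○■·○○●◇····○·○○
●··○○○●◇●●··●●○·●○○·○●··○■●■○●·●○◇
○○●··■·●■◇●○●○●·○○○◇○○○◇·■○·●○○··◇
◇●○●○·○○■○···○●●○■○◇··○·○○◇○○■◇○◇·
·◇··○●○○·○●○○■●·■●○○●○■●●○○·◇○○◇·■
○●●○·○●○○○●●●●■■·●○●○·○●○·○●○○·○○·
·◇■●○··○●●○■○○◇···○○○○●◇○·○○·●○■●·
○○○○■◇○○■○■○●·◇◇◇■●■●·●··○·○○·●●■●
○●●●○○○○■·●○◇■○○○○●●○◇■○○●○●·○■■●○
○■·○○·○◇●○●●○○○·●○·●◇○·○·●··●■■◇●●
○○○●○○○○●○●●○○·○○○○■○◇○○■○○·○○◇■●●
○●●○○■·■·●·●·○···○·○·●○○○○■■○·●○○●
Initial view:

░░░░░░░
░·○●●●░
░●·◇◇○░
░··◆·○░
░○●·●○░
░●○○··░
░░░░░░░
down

░·○●●●░
░●·◇◇○░
░··○·○░
░○●◆●○░
░●○○··░
░○■◇○◇░
░░░░░░░

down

░●·◇◇○░
░··○·○░
░○●·●○░
░●○◆··░
░○■◇○◇░
░◇○○◇·░
░░░░░░░

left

░░●·◇◇○
░···○·○
░■○●·●○
░·●◆○··
░○○■◇○◇
░·◇○○◇·
░░░░░░░

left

░░░●·◇◇
░····○·
░●■○●·●
░○·◆○○·
░◇○○■◇○
░○·◇○○◇
░░░░░░░

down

░····○·
░●■○●·●
░○·●○○·
░◇○◆■◇○
░○·◇○○◇
░○●○○·░
░░░░░░░

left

░░····○
░■●■○●·
░■○·●○○
░○◇◆○■◇
░○○·◇○○
░·○●○○·
░░░░░░░

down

░■●■○●·
░■○·●○○
░○◇○○■◇
░○○◆◇○○
░·○●○○·
░·○○·●░
░░░░░░░

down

░■○·●○○
░○◇○○■◇
░○○·◇○○
░·○◆○○·
░·○○·●░
░○·○○·░
░░░░░░░

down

░○◇○○■◇
░○○·◇○○
░·○●○○·
░·○◆·●░
░○·○○·░
░●○●·○░
░░░░░░░

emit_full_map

░░░·○●●●
░░░●·◇◇○
░····○·○
■●■○●·●○
■○·●○○··
○◇○○■◇○◇
○○·◇○○◇·
·○●○○·░░
·○◆·●░░░
○·○○·░░░
●○●·○░░░

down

░○○·◇○○
░·○●○○·
░·○○·●░
░○·◆○·░
░●○●·○░
░●··●■░
░░░░░░░

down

░·○●○○·
░·○○·●░
░○·○○·░
░●○◆·○░
░●··●■░
░○○·○○░
░░░░░░░

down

░·○○·●░
░○·○○·░
░●○●·○░
░●·◆●■░
░○○·○○░
░○■■○·░
■■■■■■■

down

░○·○○·░
░●○●·○░
░●··●■░
░○○◆○○░
░○■■○·░
■■■■■■■
■■■■■■■

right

○·○○·░░
●○●·○■░
●··●■■░
○○·◆○◇░
○■■○·●░
■■■■■■■
■■■■■■■

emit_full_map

░░░·○●●●
░░░●·◇◇○
░····○·○
■●■○●·●○
■○·●○○··
○◇○○■◇○◇
○○·◇○○◇·
·○●○○·░░
·○○·●░░░
○·○○·░░░
●○●·○■░░
●··●■■░░
○○·◆○◇░░
○■■○·●░░

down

●○●·○■░
●··●■■░
○○·○○◇░
○■■◆·●░
■■■■■■■
■■■■■■■
■■■■■■■

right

○●·○■░░
··●■■◇░
○·○○◇■░
■■○◆●○░
■■■■■■■
■■■■■■■
■■■■■■■

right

●·○■░░░
·●■■◇●░
·○○◇■●░
■○·◆○○░
■■■■■■■
■■■■■■■
■■■■■■■

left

○●·○■░░
··●■■◇●
○·○○◇■●
■■○◆●○○
■■■■■■■
■■■■■■■
■■■■■■■

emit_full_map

░░░·○●●●
░░░●·◇◇○
░····○·○
■●■○●·●○
■○·●○○··
○◇○○■◇○◇
○○·◇○○◇·
·○●○○·░░
·○○·●░░░
○·○○·░░░
●○●·○■░░
●··●■■◇●
○○·○○◇■●
○■■○◆●○○

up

·○○·░░░
○●·○■■░
··●■■◇●
○·○◆◇■●
■■○·●○○
■■■■■■■
■■■■■■■

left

○·○○·░░
●○●·○■■
●··●■■◇
○○·◆○◇■
○■■○·●○
■■■■■■■
■■■■■■■

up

·○○·●░░
○·○○·●░
●○●·○■■
●··◆■■◇
○○·○○◇■
○■■○·●○
■■■■■■■

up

·○●○○·░
·○○·●○░
○·○○·●░
●○●◆○■■
●··●■■◇
○○·○○◇■
○■■○·●○

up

○○·◇○○◇
·○●○○·░
·○○·●○░
○·○◆·●░
●○●·○■■
●··●■■◇
○○·○○◇■

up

○◇○○■◇○
○○·◇○○◇
·○●○○·░
·○○◆●○░
○·○○·●░
●○●·○■■
●··●■■◇

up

■○·●○○·
○◇○○■◇○
○○·◇○○◇
·○●◆○·░
·○○·●○░
○·○○·●░
●○●·○■■

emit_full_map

░░░·○●●●
░░░●·◇◇○
░····○·○
■●■○●·●○
■○·●○○··
○◇○○■◇○◇
○○·◇○○◇·
·○●◆○·░░
·○○·●○░░
○·○○·●░░
●○●·○■■░
●··●■■◇●
○○·○○◇■●
○■■○·●○○

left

░■○·●○○
░○◇○○■◇
░○○·◇○○
░·○◆○○·
░·○○·●○
░○·○○·●
░●○●·○■

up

░■●■○●·
░■○·●○○
░○◇○○■◇
░○○◆◇○○
░·○●○○·
░·○○·●○
░○·○○·●

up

░░····○
░■●■○●·
░■○·●○○
░○◇◆○■◇
░○○·◇○○
░·○●○○·
░·○○·●○

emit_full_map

░░░·○●●●
░░░●·◇◇○
░····○·○
■●■○●·●○
■○·●○○··
○◇◆○■◇○◇
○○·◇○○◇·
·○●○○·░░
·○○·●○░░
○·○○·●░░
●○●·○■■░
●··●■■◇●
○○·○○◇■●
○■■○·●○○


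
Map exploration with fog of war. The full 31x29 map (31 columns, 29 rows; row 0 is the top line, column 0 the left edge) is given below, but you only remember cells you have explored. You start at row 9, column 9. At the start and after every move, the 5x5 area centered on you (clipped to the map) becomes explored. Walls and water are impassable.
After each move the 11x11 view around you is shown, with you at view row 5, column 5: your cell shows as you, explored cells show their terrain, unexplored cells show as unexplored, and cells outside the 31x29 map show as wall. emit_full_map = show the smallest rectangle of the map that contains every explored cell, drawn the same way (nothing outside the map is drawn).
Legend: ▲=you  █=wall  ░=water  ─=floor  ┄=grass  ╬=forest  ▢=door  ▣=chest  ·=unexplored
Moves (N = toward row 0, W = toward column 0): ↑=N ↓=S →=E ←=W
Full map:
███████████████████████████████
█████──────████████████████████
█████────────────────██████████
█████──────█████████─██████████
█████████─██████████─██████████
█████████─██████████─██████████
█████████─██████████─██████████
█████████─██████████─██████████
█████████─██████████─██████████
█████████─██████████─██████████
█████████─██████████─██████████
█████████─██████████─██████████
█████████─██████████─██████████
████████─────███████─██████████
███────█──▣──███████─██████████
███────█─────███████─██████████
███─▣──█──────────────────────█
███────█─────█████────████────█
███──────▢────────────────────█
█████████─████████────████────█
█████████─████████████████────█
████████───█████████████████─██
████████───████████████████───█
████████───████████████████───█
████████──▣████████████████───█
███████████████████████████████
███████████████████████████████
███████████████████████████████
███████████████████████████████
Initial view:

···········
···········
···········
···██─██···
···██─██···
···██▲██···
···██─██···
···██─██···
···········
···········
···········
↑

···········
···········
···········
···██─██···
···██─██···
···██▲██···
···██─██···
···██─██···
···██─██···
···········
···········

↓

···········
···········
···██─██···
···██─██···
···██─██···
···██▲██···
···██─██···
···██─██···
···········
···········
···········

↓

···········
···██─██···
···██─██···
···██─██···
···██─██···
···██▲██···
···██─██···
···██─██···
···········
···········
···········

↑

···········
···········
···██─██···
···██─██···
···██─██···
···██▲██···
···██─██···
···██─██···
···██─██···
···········
···········

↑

···········
···········
···········
···██─██···
···██─██···
···██▲██···
···██─██···
···██─██···
···██─██···
···██─██···
···········

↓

···········
···········
···██─██···
···██─██···
···██─██···
···██▲██···
···██─██···
···██─██···
···██─██···
···········
···········

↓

···········
···██─██···
···██─██···
···██─██···
···██─██···
···██▲██···
···██─██···
···██─██···
···········
···········
···········


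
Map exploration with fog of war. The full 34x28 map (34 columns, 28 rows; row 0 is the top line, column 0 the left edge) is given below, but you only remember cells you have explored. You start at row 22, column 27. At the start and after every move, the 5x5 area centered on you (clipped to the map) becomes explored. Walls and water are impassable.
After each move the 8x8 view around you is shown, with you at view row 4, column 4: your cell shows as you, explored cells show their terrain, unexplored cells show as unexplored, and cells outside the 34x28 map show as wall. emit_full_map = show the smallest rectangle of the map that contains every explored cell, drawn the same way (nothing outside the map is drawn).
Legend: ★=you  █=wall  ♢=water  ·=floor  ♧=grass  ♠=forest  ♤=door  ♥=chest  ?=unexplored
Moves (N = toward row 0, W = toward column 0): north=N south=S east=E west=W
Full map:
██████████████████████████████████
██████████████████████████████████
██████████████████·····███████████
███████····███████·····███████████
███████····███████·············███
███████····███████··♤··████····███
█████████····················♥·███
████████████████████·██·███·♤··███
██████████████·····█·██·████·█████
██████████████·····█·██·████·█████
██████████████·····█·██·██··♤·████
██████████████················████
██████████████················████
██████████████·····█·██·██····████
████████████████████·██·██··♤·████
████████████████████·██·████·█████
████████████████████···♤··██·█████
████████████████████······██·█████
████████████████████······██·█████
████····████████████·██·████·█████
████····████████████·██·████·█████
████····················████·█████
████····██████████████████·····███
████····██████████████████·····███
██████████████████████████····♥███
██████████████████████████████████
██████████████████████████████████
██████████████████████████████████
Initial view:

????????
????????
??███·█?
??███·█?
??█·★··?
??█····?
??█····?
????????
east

????????
????????
?███·██?
?███·██?
?█··★··?
?█·····?
?█····♥?
????????

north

????????
????????
??██·██?
?███·██?
?███★██?
?█·····?
?█·····?
?█····♥?

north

????????
????????
??██·██?
??██·██?
?███★██?
?███·██?
?█·····?
?█·····?

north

????????
????????
??██·██?
??██·██?
??██★██?
?███·██?
?███·██?
?█·····?

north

????????
????????
??██·██?
??██·██?
??██★██?
??██·██?
?███·██?
?███·██?

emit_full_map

?██·██
?██·██
?██★██
?██·██
███·██
███·██
█·····
█·····
█····♥

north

????????
????????
??██·██?
??██·██?
??██★██?
??██·██?
??██·██?
?███·██?

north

????????
????????
??··♤·█?
??██·██?
??██★██?
??██·██?
??██·██?
??██·██?

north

????????
????????
??····█?
??··♤·█?
??██★██?
??██·██?
??██·██?
??██·██?

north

????????
????????
??····█?
??····█?
??··★·█?
??██·██?
??██·██?
??██·██?

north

????????
????????
??····█?
??····█?
??··★·█?
??··♤·█?
??██·██?
??██·██?

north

????????
????????
??··♤·█?
??····█?
??··★·█?
??····█?
??··♤·█?
??██·██?

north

????????
????????
??██·██?
??··♤·█?
??··★·█?
??····█?
??····█?
??··♤·█?

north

????????
????????
??██·██?
??██·██?
??··★·█?
??····█?
??····█?
??····█?

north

????????
????????
??█·♤··?
??██·██?
??██★██?
??··♤·█?
??····█?
??····█?

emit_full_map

?█·♤··
?██·██
?██★██
?··♤·█
?····█
?····█
?····█
?··♤·█
?██·██
?██·██
?██·██
?██·██
?██·██
███·██
███·██
█·····
█·····
█····♥

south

????????
??█·♤··?
??██·██?
??██·██?
??··★·█?
??····█?
??····█?
??····█?

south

??█·♤··?
??██·██?
??██·██?
??··♤·█?
??··★·█?
??····█?
??····█?
??··♤·█?

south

??██·██?
??██·██?
??··♤·█?
??····█?
??··★·█?
??····█?
??··♤·█?
??██·██?

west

???██·██
???██·██
??█··♤·█
??·····█
??··★··█
??█····█
??█··♤·█
???██·██

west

????██·█
????██·█
??██··♤·
??······
??··★···
??██····
??██··♤·
????██·█

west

?????██·
?????██·
??·██··♤
??······
??··★···
??·██···
??·██··♤
?????██·

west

??????██
??????██
??█·██··
??······
??··★···
??█·██··
??█·██··
??????██

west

???????█
???????█
??██·██·
??······
??··★···
??██·██·
??██·██·
???????█

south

???????█
??██·██·
??······
??······
??██★██·
??██·██·
??██·███
???????█

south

??██·██·
??······
??······
??██·██·
??██★██·
??██·███
??··♤··█
???????█

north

???????█
??██·██·
??······
??······
??██★██·
??██·██·
??██·███
??··♤··█

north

???????█
???????█
??██·██·
??······
??··★···
??██·██·
??██·██·
??██·███

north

???????█
???????█
??██·███
??██·██·
??··★···
??······
??██·██·
??██·██·

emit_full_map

?????█·♤··
?????██·██
██·████·██
██·██··♤·█
··★······█
·········█
██·██····█
██·██··♤·█
██·████·██
··♤··██·██
?????██·██
?????██·██
?????██·██
????███·██
????███·██
????█·····
????█·····
????█····♥

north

????????
???????█
??██·███
??██·███
??██★██·
??······
??······
??██·██·

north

????????
????????
??██·███
??██·███
??██★███
??██·██·
??······
??······

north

????????
????????
??·····?
??██·███
??██★███
??██·███
??██·██·
??······

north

????????
????????
??··███?
??·····?
??██★███
??██·███
??██·███
??██·██·

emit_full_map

··███?????
·····?????
██★███·♤··
██·████·██
██·████·██
██·██··♤·█
·········█
·········█
██·██····█
██·██··♤·█
██·████·██
··♤··██·██
?????██·██
?????██·██
?????██·██
????███·██
????███·██
????█·····
????█·····
????█····♥

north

????????
????????
??·····?
??··███?
??··★··?
??██·███
??██·███
??██·███

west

????????
????????
??······
??♤··███
??··★···
??·██·██
??·██·██
???██·██

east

????????
????????
?······?
?♤··███?
?···★··?
?·██·███
?·██·███
??██·███

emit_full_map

······?????
♤··███?????
···★··?????
·██·███·♤··
·██·████·██
?██·████·██
?██·██··♤·█
?·········█
?·········█
?██·██····█
?██·██··♤·█
?██·████·██
?··♤··██·██
??????██·██
??????██·██
??????██·██
?????███·██
?????███·██
?????█·····
?????█·····
?????█····♥
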